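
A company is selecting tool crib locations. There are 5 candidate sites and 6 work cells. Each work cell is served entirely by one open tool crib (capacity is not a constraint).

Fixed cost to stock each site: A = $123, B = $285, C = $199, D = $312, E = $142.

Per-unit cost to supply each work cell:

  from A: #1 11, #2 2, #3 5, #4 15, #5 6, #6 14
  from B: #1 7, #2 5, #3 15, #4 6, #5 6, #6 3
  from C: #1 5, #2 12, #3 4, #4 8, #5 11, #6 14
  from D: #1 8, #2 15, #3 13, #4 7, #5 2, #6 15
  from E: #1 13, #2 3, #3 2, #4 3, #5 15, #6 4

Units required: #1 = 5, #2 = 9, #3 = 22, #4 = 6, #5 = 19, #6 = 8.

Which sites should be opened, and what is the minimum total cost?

Open A and E; minimum total cost 546.

For any fixed open set, each work cell goes to its cheapest open site; total = fixed + service.
{A, E}: #1→A 11·5=55, #2→A 2·9=18, #3→E 2·22=44, #4→E 3·6=18, #5→A 6·19=114, #6→E 4·8=32. Service 281; fixed 265; total 546.
{E}: #1→E 13·5=65, #2→E 3·9=27, #3→E 2·22=44, #4→E 3·6=18, #5→E 15·19=285, #6→E 4·8=32. Service 471; fixed 142; total 613.
{A}: service 499 + fixed 123 = 622
{A, B, C, D, E}: #1→C 5·5=25, #2→A 2·9=18, #3→E 2·22=44, #4→E 3·6=18, #5→D 2·19=38, #6→B 3·8=24. Service 167; fixed 1061; total 1228.
No other subset beats 546.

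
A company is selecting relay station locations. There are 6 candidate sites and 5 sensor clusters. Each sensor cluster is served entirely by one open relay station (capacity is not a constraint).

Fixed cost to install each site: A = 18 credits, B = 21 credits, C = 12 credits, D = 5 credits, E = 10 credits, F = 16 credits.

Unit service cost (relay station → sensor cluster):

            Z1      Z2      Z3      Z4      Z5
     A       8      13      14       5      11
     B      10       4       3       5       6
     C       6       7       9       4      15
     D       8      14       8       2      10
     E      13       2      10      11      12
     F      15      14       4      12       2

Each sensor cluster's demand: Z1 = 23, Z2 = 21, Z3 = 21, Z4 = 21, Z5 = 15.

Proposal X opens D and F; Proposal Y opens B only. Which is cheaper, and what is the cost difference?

Proposal Y is cheaper by 62.

Proposal X: {D, F}: Z1→D 8·23=184, Z2→D 14·21=294, Z3→F 4·21=84, Z4→D 2·21=42, Z5→F 2·15=30. Service 634; fixed 21; total 655.
Proposal Y: {B}: Z1→B 10·23=230, Z2→B 4·21=84, Z3→B 3·21=63, Z4→B 5·21=105, Z5→B 6·15=90. Service 572; fixed 21; total 593.
Difference: |655 − 593| = 62.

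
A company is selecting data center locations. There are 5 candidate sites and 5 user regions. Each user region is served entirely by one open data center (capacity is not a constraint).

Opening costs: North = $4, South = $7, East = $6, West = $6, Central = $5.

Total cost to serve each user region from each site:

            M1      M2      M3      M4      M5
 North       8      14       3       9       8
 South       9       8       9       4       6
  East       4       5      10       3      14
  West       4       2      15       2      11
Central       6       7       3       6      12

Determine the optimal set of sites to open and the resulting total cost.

For any fixed open set, each user region goes to its cheapest open site; total = fixed + service.
{North, West}: M1→West 4, M2→West 2, M3→North 3, M4→West 2, M5→North 8. Service 19; fixed 10; total 29.
{North, East}: service 23 + fixed 10 = 33
{West, Central}: service 22 + fixed 11 = 33
{North, South, East, West, Central}: service 17 + fixed 28 = 45
No other subset beats 29.

Open North and West; minimum total cost 29.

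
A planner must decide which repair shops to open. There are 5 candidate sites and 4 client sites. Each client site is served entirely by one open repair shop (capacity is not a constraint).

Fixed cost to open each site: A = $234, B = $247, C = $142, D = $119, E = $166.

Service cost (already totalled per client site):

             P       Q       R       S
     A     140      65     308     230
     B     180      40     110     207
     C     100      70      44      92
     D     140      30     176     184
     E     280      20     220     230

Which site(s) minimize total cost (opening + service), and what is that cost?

For any fixed open set, each client site goes to its cheapest open site; total = fixed + service.
{C}: P→C 100, Q→C 70, R→C 44, S→C 92. Service 306; fixed 142; total 448.
{C, D}: P→C 100, Q→D 30, R→C 44, S→C 92. Service 266; fixed 261; total 527.
{C, E}: P→C 100, Q→E 20, R→C 44, S→C 92. Service 256; fixed 308; total 564.
{A, B, C, D, E}: service 256 + fixed 908 = 1164
No other subset beats 448.

Open C only; minimum total cost 448.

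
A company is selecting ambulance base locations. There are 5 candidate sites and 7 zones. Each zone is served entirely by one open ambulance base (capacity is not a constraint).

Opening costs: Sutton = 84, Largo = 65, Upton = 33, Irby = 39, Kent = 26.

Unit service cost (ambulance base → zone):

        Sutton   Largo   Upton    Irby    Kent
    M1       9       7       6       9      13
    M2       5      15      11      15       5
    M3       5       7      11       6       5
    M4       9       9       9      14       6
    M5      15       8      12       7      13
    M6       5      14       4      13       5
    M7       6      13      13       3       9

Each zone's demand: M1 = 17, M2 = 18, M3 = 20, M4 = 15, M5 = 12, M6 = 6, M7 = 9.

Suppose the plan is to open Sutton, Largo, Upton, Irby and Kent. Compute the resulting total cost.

Total cost: 764

Each zone is assigned to its cheapest site among the open ones.
{Sutton, Largo, Upton, Irby, Kent}: M1→Upton 6·17=102, M2→Sutton 5·18=90, M3→Sutton 5·20=100, M4→Kent 6·15=90, M5→Irby 7·12=84, M6→Upton 4·6=24, M7→Irby 3·9=27. Service 517; fixed 247; total 764.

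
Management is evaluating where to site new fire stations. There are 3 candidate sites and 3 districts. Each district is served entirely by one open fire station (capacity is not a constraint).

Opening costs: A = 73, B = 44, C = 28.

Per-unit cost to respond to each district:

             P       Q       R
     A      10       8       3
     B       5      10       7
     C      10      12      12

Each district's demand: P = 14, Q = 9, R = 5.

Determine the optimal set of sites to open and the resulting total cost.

Open B only; minimum total cost 239.

For any fixed open set, each district goes to its cheapest open site; total = fixed + service.
{B}: P→B 5·14=70, Q→B 10·9=90, R→B 7·5=35. Service 195; fixed 44; total 239.
{B, C}: service 195 + fixed 72 = 267
{A, B}: service 157 + fixed 117 = 274
{A, B, C}: service 157 + fixed 145 = 302
No other subset beats 239.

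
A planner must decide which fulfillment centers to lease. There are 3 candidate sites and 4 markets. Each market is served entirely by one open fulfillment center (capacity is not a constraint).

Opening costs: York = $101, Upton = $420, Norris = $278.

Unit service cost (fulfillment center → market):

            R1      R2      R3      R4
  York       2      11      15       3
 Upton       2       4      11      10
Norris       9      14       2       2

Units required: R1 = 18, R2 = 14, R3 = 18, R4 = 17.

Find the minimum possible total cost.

For any fixed open set, each market goes to its cheapest open site; total = fixed + service.
{York}: R1→York 2·18=36, R2→York 11·14=154, R3→York 15·18=270, R4→York 3·17=51. Service 511; fixed 101; total 612.
{York, Norris}: R1→York 2·18=36, R2→York 11·14=154, R3→Norris 2·18=36, R4→Norris 2·17=34. Service 260; fixed 379; total 639.
{Norris}: service 428 + fixed 278 = 706
{York, Upton, Norris}: service 162 + fixed 799 = 961
No other subset beats 612.

Minimum total cost: 612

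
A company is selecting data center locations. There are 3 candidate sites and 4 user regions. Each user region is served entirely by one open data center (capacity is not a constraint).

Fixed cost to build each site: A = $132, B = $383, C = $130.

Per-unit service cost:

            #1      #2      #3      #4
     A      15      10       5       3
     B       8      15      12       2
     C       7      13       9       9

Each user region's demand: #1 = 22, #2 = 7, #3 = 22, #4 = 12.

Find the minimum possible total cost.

Minimum total cost: 632

For any fixed open set, each user region goes to its cheapest open site; total = fixed + service.
{A, C}: #1→C 7·22=154, #2→A 10·7=70, #3→A 5·22=110, #4→A 3·12=36. Service 370; fixed 262; total 632.
{A}: service 546 + fixed 132 = 678
{C}: service 551 + fixed 130 = 681
{A, B, C}: #1→C 7·22=154, #2→A 10·7=70, #3→A 5·22=110, #4→B 2·12=24. Service 358; fixed 645; total 1003.
No other subset beats 632.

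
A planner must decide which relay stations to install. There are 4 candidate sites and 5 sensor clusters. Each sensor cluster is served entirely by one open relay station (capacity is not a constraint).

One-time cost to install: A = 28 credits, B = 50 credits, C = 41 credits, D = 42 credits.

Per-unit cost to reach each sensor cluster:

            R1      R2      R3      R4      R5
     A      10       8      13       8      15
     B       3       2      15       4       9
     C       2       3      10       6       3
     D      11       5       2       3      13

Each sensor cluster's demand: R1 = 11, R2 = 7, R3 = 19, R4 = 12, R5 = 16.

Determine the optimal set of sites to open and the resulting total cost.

Open C and D; minimum total cost 248.

For any fixed open set, each sensor cluster goes to its cheapest open site; total = fixed + service.
{C, D}: R1→C 2·11=22, R2→C 3·7=21, R3→D 2·19=38, R4→D 3·12=36, R5→C 3·16=48. Service 165; fixed 83; total 248.
{A, C, D}: service 165 + fixed 111 = 276
{B, C, D}: service 158 + fixed 133 = 291
{A, B, C, D}: service 158 + fixed 161 = 319
No other subset beats 248.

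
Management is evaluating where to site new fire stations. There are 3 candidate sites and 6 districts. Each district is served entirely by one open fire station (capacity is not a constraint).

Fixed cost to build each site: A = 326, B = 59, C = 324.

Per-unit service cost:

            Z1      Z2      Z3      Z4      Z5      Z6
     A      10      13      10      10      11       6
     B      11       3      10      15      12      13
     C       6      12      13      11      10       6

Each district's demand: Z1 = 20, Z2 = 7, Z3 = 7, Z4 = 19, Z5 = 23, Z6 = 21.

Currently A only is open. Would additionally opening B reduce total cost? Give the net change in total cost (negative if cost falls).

Yes — net change −11 (cost falls by 11).

Current service cost with {A}: 930.
Adding B: each district re-picks its cheapest; new service cost 860, saving 70.
Extra fixed cost: 59. Net change = 59 − 70 = -11.
(Totals: 1256 → 1245.)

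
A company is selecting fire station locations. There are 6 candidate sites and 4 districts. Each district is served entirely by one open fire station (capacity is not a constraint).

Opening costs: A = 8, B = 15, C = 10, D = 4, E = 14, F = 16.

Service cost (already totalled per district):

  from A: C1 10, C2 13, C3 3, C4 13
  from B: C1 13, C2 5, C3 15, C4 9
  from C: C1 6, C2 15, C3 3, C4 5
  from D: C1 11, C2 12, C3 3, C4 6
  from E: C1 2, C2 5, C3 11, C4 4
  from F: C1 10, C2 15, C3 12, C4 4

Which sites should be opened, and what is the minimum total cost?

For any fixed open set, each district goes to its cheapest open site; total = fixed + service.
{D, E}: C1→E 2, C2→E 5, C3→D 3, C4→E 4. Service 14; fixed 18; total 32.
{A, E}: C1→E 2, C2→E 5, C3→A 3, C4→E 4. Service 14; fixed 22; total 36.
{D}: C1→D 11, C2→D 12, C3→D 3, C4→D 6. Service 32; fixed 4; total 36.
{A, B, C, D, E, F}: C1→E 2, C2→B 5, C3→A 3, C4→E 4. Service 14; fixed 67; total 81.
No other subset beats 32.

Open D and E; minimum total cost 32.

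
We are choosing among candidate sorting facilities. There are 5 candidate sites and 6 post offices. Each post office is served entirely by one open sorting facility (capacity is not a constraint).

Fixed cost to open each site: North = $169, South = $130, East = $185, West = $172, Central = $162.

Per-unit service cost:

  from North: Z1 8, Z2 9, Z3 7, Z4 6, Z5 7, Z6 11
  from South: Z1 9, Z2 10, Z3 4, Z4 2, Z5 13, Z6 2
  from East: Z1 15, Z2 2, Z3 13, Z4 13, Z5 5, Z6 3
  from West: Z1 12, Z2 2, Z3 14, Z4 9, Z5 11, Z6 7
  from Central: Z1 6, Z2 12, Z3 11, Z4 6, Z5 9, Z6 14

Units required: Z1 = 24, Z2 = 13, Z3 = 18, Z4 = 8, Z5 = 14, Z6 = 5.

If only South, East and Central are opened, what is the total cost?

Total cost: 815

Each post office is assigned to its cheapest site among the open ones.
{South, East, Central}: Z1→Central 6·24=144, Z2→East 2·13=26, Z3→South 4·18=72, Z4→South 2·8=16, Z5→East 5·14=70, Z6→South 2·5=10. Service 338; fixed 477; total 815.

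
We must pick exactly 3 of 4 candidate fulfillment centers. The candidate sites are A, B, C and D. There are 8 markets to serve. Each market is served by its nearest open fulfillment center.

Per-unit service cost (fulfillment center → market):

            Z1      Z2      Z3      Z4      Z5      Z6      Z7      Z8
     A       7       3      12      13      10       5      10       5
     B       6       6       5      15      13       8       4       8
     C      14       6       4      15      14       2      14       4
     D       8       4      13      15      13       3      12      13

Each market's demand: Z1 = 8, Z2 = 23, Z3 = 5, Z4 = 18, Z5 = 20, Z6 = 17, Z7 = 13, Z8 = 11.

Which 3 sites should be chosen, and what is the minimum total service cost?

With exactly 3 open, each market uses its cheapest among the chosen.
{A, B, C}: Z1→B 6·8=48, Z2→A 3·23=69, Z3→C 4·5=20, Z4→A 13·18=234, Z5→A 10·20=200, Z6→C 2·17=34, Z7→B 4·13=52, Z8→C 4·11=44. Service cost 701.
{A, B, D}: service cost 734
{A, C, D}: service cost 787
Among all 4 size-3 choices, {A, B, C} is lowest.

Choose A, B and C; total service cost 701.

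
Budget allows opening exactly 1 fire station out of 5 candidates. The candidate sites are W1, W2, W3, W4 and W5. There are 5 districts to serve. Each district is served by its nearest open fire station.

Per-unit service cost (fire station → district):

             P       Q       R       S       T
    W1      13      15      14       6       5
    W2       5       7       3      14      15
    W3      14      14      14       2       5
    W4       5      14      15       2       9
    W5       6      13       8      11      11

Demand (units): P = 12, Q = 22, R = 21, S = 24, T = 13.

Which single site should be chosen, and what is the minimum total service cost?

With exactly 1 open, each district uses its cheapest among the chosen.
{W2}: P→W2 5·12=60, Q→W2 7·22=154, R→W2 3·21=63, S→W2 14·24=336, T→W2 15·13=195. Service cost 808.
{W4}: service cost 848
{W3}: service cost 883
Among all 5 size-1 choices, {W2} is lowest.

Choose W2 only; total service cost 808.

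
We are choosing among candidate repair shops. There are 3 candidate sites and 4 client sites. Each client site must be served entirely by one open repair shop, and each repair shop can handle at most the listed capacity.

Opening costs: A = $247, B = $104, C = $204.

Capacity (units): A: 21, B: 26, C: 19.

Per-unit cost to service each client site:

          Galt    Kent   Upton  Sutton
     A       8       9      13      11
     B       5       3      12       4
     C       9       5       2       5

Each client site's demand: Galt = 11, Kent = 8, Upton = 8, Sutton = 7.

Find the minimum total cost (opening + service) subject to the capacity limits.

Minimum total cost: 431

Open {B, C}: Galt→B 5·11=55, Kent→B 3·8=24, Upton→C 2·8=16, Sutton→B 4·7=28.
Loads: B carries 26/26, C carries 8/19. Service 123; fixed 308; total 431.
Next best feasible plan costs 438.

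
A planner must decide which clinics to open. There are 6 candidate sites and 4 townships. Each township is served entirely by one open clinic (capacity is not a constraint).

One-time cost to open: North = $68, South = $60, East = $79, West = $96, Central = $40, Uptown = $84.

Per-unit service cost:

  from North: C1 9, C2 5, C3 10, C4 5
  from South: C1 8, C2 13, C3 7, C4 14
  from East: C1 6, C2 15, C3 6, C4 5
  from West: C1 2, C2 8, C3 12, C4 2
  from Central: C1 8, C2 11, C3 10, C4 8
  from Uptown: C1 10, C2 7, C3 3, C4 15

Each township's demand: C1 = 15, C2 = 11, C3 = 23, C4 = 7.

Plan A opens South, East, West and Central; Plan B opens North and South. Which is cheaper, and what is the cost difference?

Plan A: {South, East, West, Central}: C1→West 2·15=30, C2→West 8·11=88, C3→East 6·23=138, C4→West 2·7=14. Service 270; fixed 275; total 545.
Plan B: {North, South}: C1→South 8·15=120, C2→North 5·11=55, C3→South 7·23=161, C4→North 5·7=35. Service 371; fixed 128; total 499.
Difference: |545 − 499| = 46.

Plan B is cheaper by 46.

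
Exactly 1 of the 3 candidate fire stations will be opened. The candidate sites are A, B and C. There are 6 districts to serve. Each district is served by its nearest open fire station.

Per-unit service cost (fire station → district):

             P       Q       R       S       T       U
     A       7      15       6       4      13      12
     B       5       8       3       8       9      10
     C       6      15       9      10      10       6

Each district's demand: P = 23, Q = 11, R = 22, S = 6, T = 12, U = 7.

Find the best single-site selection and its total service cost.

Choose B only; total service cost 495.

With exactly 1 open, each district uses its cheapest among the chosen.
{B}: P→B 5·23=115, Q→B 8·11=88, R→B 3·22=66, S→B 8·6=48, T→B 9·12=108, U→B 10·7=70. Service cost 495.
{A}: service cost 722
{C}: service cost 723
Among all 3 size-1 choices, {B} is lowest.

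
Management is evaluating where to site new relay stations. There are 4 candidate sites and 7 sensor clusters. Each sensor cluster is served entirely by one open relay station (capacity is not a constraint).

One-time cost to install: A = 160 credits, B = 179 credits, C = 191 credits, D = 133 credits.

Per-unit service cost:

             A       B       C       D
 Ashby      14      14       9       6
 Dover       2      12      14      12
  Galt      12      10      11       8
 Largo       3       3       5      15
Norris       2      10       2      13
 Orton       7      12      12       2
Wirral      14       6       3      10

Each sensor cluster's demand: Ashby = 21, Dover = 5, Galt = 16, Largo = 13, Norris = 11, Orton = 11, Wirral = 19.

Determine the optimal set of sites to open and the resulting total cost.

Open C and D; minimum total cost 804.

For any fixed open set, each sensor cluster goes to its cheapest open site; total = fixed + service.
{C, D}: Ashby→D 6·21=126, Dover→D 12·5=60, Galt→D 8·16=128, Largo→C 5·13=65, Norris→C 2·11=22, Orton→D 2·11=22, Wirral→C 3·19=57. Service 480; fixed 324; total 804.
{A, D}: Ashby→D 6·21=126, Dover→A 2·5=10, Galt→D 8·16=128, Largo→A 3·13=39, Norris→A 2·11=22, Orton→D 2·11=22, Wirral→D 10·19=190. Service 537; fixed 293; total 830.
{A, C, D}: service 404 + fixed 484 = 888
{A, B, C, D}: service 404 + fixed 663 = 1067
(All 15 nonempty subsets were checked; C and D is lowest.)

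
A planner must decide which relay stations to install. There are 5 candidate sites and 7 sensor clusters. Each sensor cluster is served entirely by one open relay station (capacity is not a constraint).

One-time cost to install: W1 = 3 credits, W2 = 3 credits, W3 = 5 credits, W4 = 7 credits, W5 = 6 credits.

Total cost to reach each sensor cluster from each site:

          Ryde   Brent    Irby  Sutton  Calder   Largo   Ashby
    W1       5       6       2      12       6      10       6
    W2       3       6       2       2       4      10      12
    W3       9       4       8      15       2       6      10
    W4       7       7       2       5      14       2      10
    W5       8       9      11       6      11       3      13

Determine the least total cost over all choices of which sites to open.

For any fixed open set, each sensor cluster goes to its cheapest open site; total = fixed + service.
{W1, W2, W3}: Ryde→W2 3, Brent→W3 4, Irby→W1 2, Sutton→W2 2, Calder→W3 2, Largo→W3 6, Ashby→W1 6. Service 25; fixed 11; total 36.
{W2, W3}: Ryde→W2 3, Brent→W3 4, Irby→W2 2, Sutton→W2 2, Calder→W3 2, Largo→W3 6, Ashby→W3 10. Service 29; fixed 8; total 37.
{W1, W2, W4}: service 25 + fixed 13 = 38
{W1, W2, W3, W4, W5}: service 21 + fixed 24 = 45
No other subset beats 36.

Minimum total cost: 36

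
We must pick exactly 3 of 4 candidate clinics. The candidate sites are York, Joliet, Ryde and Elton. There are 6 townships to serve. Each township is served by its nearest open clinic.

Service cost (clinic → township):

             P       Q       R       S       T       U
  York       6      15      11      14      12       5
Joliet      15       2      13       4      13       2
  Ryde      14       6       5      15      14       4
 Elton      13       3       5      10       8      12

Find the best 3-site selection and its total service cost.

With exactly 3 open, each township uses its cheapest among the chosen.
{York, Joliet, Elton}: P→York 6, Q→Joliet 2, R→Elton 5, S→Joliet 4, T→Elton 8, U→Joliet 2. Service cost 27.
{York, Joliet, Ryde}: service cost 31
{Joliet, Ryde, Elton}: service cost 34
Among all 4 size-3 choices, {York, Joliet, Elton} is lowest.

Choose York, Joliet and Elton; total service cost 27.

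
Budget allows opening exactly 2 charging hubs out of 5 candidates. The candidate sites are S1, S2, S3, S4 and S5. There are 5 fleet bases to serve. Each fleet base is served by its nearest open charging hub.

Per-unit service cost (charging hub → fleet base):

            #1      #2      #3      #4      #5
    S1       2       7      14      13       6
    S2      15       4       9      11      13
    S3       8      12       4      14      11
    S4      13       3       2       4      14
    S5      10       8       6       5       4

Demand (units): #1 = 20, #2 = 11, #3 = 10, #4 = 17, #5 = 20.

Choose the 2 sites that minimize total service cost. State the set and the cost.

Choose S1 and S4; total service cost 281.

With exactly 2 open, each fleet base uses its cheapest among the chosen.
{S1, S4}: #1→S1 2·20=40, #2→S4 3·11=33, #3→S4 2·10=20, #4→S4 4·17=68, #5→S1 6·20=120. Service cost 281.
{S1, S5}: service cost 342
{S4, S5}: service cost 401
Among all 10 size-2 choices, {S1, S4} is lowest.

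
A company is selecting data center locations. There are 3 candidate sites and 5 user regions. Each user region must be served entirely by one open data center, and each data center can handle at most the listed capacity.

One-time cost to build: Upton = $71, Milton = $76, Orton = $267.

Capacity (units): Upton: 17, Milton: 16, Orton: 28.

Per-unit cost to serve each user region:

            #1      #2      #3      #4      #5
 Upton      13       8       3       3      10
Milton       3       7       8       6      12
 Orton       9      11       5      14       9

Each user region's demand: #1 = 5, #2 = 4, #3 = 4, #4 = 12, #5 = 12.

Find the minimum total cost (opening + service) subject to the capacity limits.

Open {Upton, Orton}: #1→Orton 9·5=45, #2→Upton 8·4=32, #3→Orton 5·4=20, #4→Upton 3·12=36, #5→Orton 9·12=108.
Loads: Upton carries 16/17, Orton carries 21/28. Service 241; fixed 338; total 579.
Next best feasible plan costs 583.

Minimum total cost: 579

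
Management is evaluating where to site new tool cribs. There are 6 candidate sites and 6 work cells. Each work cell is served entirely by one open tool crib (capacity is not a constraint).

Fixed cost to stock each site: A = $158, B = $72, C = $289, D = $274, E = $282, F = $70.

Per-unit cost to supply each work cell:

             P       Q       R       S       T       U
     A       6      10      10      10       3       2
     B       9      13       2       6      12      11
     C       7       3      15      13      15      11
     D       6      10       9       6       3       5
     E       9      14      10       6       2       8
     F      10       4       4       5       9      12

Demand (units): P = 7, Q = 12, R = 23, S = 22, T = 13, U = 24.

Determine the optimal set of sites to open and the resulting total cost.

Open A and F; minimum total cost 607.

For any fixed open set, each work cell goes to its cheapest open site; total = fixed + service.
{A, F}: P→A 6·7=42, Q→F 4·12=48, R→F 4·23=92, S→F 5·22=110, T→A 3·13=39, U→A 2·24=48. Service 379; fixed 228; total 607.
{A, B, F}: service 333 + fixed 300 = 633
{A, B}: service 427 + fixed 230 = 657
{A, B, C, D, E, F}: service 308 + fixed 1145 = 1453
No other subset beats 607.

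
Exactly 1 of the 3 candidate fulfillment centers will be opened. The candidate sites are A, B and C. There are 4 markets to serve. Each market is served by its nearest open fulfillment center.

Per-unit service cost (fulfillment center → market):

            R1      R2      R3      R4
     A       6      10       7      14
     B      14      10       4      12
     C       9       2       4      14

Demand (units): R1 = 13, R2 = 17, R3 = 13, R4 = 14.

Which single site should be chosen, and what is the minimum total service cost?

With exactly 1 open, each market uses its cheapest among the chosen.
{C}: R1→C 9·13=117, R2→C 2·17=34, R3→C 4·13=52, R4→C 14·14=196. Service cost 399.
{A}: service cost 535
{B}: service cost 572
Among all 3 size-1 choices, {C} is lowest.

Choose C only; total service cost 399.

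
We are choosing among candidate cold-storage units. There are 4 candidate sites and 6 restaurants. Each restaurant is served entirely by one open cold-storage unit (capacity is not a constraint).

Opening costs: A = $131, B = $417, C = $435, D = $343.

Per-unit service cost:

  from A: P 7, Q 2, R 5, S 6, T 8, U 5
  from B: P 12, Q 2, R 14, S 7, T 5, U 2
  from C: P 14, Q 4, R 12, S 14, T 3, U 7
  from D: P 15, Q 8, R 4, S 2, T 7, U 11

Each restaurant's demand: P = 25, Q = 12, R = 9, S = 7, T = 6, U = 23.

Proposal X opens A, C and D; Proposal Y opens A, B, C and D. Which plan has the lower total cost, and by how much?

Proposal X is cheaper by 348.

Proposal X: {A, C, D}: P→A 7·25=175, Q→A 2·12=24, R→D 4·9=36, S→D 2·7=14, T→C 3·6=18, U→A 5·23=115. Service 382; fixed 909; total 1291.
Proposal Y: {A, B, C, D}: P→A 7·25=175, Q→A 2·12=24, R→D 4·9=36, S→D 2·7=14, T→C 3·6=18, U→B 2·23=46. Service 313; fixed 1326; total 1639.
Difference: |1291 − 1639| = 348.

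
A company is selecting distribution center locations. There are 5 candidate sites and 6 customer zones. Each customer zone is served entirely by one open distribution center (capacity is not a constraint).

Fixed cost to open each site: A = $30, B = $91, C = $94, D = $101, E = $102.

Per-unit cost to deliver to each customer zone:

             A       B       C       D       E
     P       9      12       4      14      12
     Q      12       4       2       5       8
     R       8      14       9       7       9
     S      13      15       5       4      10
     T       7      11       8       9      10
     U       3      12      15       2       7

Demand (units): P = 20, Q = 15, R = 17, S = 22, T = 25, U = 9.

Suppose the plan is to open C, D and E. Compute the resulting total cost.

Each customer zone is assigned to its cheapest site among the open ones.
{C, D, E}: P→C 4·20=80, Q→C 2·15=30, R→D 7·17=119, S→D 4·22=88, T→C 8·25=200, U→D 2·9=18. Service 535; fixed 297; total 832.

Total cost: 832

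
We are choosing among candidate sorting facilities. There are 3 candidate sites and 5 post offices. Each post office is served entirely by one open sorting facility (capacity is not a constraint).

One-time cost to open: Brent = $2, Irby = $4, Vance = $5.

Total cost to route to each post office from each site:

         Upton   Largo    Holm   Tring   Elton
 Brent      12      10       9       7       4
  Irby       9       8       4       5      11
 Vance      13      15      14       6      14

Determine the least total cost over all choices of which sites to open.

Minimum total cost: 36

For any fixed open set, each post office goes to its cheapest open site; total = fixed + service.
{Brent, Irby}: Upton→Irby 9, Largo→Irby 8, Holm→Irby 4, Tring→Irby 5, Elton→Brent 4. Service 30; fixed 6; total 36.
{Brent, Irby, Vance}: Upton→Irby 9, Largo→Irby 8, Holm→Irby 4, Tring→Irby 5, Elton→Brent 4. Service 30; fixed 11; total 41.
{Irby}: service 37 + fixed 4 = 41
{Brent}: service 42 + fixed 2 = 44
No other subset beats 36.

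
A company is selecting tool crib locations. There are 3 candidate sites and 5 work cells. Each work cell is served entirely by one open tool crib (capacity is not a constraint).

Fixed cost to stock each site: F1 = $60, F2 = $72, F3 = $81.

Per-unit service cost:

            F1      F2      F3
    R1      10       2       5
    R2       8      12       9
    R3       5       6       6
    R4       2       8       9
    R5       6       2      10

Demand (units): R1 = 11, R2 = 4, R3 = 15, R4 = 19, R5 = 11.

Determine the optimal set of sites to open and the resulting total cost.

Open F1 and F2; minimum total cost 321.

For any fixed open set, each work cell goes to its cheapest open site; total = fixed + service.
{F1, F2}: R1→F2 2·11=22, R2→F1 8·4=32, R3→F1 5·15=75, R4→F1 2·19=38, R5→F2 2·11=22. Service 189; fixed 132; total 321.
{F1}: service 321 + fixed 60 = 381
{F1, F2, F3}: service 189 + fixed 213 = 402
No other subset beats 321.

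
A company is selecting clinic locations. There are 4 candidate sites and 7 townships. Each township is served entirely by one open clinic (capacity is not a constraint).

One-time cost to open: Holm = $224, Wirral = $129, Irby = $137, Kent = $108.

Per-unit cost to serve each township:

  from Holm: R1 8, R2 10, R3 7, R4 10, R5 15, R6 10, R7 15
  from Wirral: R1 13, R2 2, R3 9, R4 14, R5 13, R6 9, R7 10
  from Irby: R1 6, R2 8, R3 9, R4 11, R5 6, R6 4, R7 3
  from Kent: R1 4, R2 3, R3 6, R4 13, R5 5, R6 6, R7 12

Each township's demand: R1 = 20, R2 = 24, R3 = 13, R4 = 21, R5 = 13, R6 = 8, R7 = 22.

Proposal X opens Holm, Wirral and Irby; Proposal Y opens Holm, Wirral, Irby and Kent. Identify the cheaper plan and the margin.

Proposal X: {Holm, Wirral, Irby}: R1→Irby 6·20=120, R2→Wirral 2·24=48, R3→Holm 7·13=91, R4→Holm 10·21=210, R5→Irby 6·13=78, R6→Irby 4·8=32, R7→Irby 3·22=66. Service 645; fixed 490; total 1135.
Proposal Y: {Holm, Wirral, Irby, Kent}: R1→Kent 4·20=80, R2→Wirral 2·24=48, R3→Kent 6·13=78, R4→Holm 10·21=210, R5→Kent 5·13=65, R6→Irby 4·8=32, R7→Irby 3·22=66. Service 579; fixed 598; total 1177.
Difference: |1135 − 1177| = 42.

Proposal X is cheaper by 42.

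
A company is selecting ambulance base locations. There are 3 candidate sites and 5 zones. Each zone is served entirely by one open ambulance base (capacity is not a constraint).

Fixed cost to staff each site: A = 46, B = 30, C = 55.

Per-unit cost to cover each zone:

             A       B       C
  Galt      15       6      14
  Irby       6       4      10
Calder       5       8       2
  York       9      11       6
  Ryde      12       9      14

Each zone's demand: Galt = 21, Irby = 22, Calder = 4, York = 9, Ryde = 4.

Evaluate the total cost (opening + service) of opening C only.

Total cost: 687

Each zone is assigned to its cheapest site among the open ones.
{C}: Galt→C 14·21=294, Irby→C 10·22=220, Calder→C 2·4=8, York→C 6·9=54, Ryde→C 14·4=56. Service 632; fixed 55; total 687.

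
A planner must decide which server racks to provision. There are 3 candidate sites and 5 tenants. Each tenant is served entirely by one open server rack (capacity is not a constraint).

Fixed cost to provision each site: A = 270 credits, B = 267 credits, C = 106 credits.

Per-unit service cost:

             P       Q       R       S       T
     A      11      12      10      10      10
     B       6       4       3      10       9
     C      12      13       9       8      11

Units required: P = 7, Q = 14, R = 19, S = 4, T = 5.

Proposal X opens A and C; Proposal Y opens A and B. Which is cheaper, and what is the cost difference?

Proposal X: {A, C}: P→A 11·7=77, Q→A 12·14=168, R→C 9·19=171, S→C 8·4=32, T→A 10·5=50. Service 498; fixed 376; total 874.
Proposal Y: {A, B}: P→B 6·7=42, Q→B 4·14=56, R→B 3·19=57, S→A 10·4=40, T→B 9·5=45. Service 240; fixed 537; total 777.
Difference: |874 − 777| = 97.

Proposal Y is cheaper by 97.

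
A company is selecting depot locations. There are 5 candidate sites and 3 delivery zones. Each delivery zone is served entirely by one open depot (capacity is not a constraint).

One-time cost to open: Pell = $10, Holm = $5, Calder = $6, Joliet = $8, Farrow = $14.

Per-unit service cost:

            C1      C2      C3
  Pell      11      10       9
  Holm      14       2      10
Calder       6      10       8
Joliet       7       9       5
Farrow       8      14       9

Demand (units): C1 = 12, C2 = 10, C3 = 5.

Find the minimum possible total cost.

Minimum total cost: 136

For any fixed open set, each delivery zone goes to its cheapest open site; total = fixed + service.
{Holm, Calder, Joliet}: C1→Calder 6·12=72, C2→Holm 2·10=20, C3→Joliet 5·5=25. Service 117; fixed 19; total 136.
{Holm, Joliet}: service 129 + fixed 13 = 142
{Holm, Calder}: service 132 + fixed 11 = 143
{Pell, Holm, Calder, Joliet, Farrow}: service 117 + fixed 43 = 160
No other subset beats 136.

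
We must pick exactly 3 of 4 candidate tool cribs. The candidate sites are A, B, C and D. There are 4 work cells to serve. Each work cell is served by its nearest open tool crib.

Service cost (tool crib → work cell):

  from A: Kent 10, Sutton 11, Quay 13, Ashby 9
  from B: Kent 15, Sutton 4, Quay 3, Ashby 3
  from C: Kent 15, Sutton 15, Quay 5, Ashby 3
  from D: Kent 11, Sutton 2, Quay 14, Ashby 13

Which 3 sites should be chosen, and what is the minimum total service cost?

Choose A, B and D; total service cost 18.

With exactly 3 open, each work cell uses its cheapest among the chosen.
{A, B, D}: Kent→A 10, Sutton→D 2, Quay→B 3, Ashby→B 3. Service cost 18.
{B, C, D}: service cost 19
{A, B, C}: service cost 20
Among all 4 size-3 choices, {A, B, D} is lowest.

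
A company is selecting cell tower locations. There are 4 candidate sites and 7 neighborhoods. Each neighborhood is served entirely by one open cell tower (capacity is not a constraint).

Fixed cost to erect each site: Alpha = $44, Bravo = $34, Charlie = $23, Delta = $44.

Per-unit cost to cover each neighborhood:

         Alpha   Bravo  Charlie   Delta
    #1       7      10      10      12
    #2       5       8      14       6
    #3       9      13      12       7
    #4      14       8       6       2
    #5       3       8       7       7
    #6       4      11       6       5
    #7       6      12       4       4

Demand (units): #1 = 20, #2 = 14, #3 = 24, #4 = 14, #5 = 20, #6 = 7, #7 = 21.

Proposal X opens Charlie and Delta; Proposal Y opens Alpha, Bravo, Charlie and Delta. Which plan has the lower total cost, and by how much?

Proposal X: {Charlie, Delta}: #1→Charlie 10·20=200, #2→Delta 6·14=84, #3→Delta 7·24=168, #4→Delta 2·14=28, #5→Charlie 7·20=140, #6→Delta 5·7=35, #7→Charlie 4·21=84. Service 739; fixed 67; total 806.
Proposal Y: {Alpha, Bravo, Charlie, Delta}: #1→Alpha 7·20=140, #2→Alpha 5·14=70, #3→Delta 7·24=168, #4→Delta 2·14=28, #5→Alpha 3·20=60, #6→Alpha 4·7=28, #7→Charlie 4·21=84. Service 578; fixed 145; total 723.
Difference: |806 − 723| = 83.

Proposal Y is cheaper by 83.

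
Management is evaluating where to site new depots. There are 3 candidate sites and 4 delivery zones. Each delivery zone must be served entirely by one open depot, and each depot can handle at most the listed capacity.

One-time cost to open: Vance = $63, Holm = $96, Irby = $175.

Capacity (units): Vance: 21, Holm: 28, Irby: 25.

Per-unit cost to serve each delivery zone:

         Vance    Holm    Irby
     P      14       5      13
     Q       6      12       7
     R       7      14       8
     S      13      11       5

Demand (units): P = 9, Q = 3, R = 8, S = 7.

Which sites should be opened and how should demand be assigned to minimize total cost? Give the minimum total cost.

Minimum total cost: 355

Open {Vance, Holm}: P→Holm 5·9=45, Q→Vance 6·3=18, R→Vance 7·8=56, S→Holm 11·7=77.
Loads: Vance carries 11/21, Holm carries 16/28. Service 196; fixed 159; total 355.
Next best feasible plan costs 366.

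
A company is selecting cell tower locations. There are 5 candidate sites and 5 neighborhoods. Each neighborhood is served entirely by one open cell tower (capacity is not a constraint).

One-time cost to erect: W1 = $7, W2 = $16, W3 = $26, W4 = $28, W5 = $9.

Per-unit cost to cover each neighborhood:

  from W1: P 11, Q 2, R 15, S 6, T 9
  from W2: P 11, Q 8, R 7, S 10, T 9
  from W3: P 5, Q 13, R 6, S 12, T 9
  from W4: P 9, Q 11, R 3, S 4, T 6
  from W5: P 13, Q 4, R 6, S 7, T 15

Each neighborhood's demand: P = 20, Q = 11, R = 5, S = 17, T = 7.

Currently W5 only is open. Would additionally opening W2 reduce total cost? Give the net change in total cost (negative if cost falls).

Current service cost with {W5}: 558.
Adding W2: each neighborhood re-picks its cheapest; new service cost 476, saving 82.
Extra fixed cost: 16. Net change = 16 − 82 = -66.
(Totals: 567 → 501.)

Yes — net change −66 (cost falls by 66).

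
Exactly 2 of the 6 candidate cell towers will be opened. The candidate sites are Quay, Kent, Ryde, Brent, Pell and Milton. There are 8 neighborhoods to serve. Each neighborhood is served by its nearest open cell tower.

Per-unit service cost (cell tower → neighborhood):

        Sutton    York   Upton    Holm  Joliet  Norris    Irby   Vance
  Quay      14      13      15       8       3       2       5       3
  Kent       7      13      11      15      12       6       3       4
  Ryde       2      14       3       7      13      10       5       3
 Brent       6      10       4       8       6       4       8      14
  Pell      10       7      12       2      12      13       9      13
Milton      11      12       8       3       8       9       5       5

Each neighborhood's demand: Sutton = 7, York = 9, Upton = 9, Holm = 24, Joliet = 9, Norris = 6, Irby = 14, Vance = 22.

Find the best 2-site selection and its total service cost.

Choose Ryde and Pell; total service cost 456.

With exactly 2 open, each neighborhood uses its cheapest among the chosen.
{Ryde, Pell}: Sutton→Ryde 2·7=14, York→Pell 7·9=63, Upton→Ryde 3·9=27, Holm→Pell 2·24=48, Joliet→Pell 12·9=108, Norris→Ryde 10·6=60, Irby→Ryde 5·14=70, Vance→Ryde 3·22=66. Service cost 456.
{Quay, Pell}: service cost 464
{Ryde, Milton}: service cost 483
Among all 15 size-2 choices, {Ryde, Pell} is lowest.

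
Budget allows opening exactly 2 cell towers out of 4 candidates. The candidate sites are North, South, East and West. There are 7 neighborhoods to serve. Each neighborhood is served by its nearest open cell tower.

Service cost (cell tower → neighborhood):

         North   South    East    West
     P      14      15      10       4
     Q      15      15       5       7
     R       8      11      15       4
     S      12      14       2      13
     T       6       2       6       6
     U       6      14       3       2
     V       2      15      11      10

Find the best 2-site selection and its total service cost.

Choose East and West; total service cost 33.

With exactly 2 open, each neighborhood uses its cheapest among the chosen.
{East, West}: P→West 4, Q→East 5, R→West 4, S→East 2, T→East 6, U→West 2, V→West 10. Service cost 33.
{North, East}: service cost 36
{North, West}: service cost 37
Among all 6 size-2 choices, {East, West} is lowest.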